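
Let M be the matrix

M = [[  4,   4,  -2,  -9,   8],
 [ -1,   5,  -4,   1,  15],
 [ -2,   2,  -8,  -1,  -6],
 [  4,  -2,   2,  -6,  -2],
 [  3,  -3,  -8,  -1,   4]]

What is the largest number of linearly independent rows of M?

5

Row reduce to echelon form.
R2 ← R2 + (1/4)·R1: [0, 6, -9/2, -5/4, 17]
R3 ← R3 + (1/2)·R1: [0, 4, -9, -11/2, -2]
R4 ← R4 − R1: [0, -6, 4, 3, -10]
R5 ← R5 − (3/4)·R1: [0, -6, -13/2, 23/4, -2]
R3 ← R3 − (2/3)·R2: [0, 0, -6, -14/3, -40/3]
R4 ← R4 + R2: [0, 0, -1/2, 7/4, 7]
R5 ← R5 + R2: [0, 0, -11, 9/2, 15]
R4 ← R4 − (1/12)·R3: [0, 0, 0, 77/36, 73/9]
R5 ← R5 − (11/6)·R3: [0, 0, 0, 235/18, 355/9]
R5 ← R5 − (470/77)·R4: [0, 0, 0, 0, -775/77]
Echelon form has 5 nonzero rows, so rank(M) = 5.
The rank gives the maximum number of linearly independent rows: 5.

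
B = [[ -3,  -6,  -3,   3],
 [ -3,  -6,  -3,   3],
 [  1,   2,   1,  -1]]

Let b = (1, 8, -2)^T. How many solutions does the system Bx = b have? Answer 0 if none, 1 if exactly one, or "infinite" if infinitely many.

Row reduce the augmented matrix [B | b].
R2 ← R2 − R1: [0, 0, 0, 0, 7]
R3 ← R3 + (1/3)·R1: [0, 0, 0, 0, -5/3]
R3 ← R3 + (5/21)·R2: [0, 0, 0, 0, 0]
The echelon form has 2 nonzero rows; the last pivot sits in the augmented column, so rank(B) = 1 but rank([B|b]) = 2.
Since the ranks differ, the system is inconsistent.
It has no solutions.

0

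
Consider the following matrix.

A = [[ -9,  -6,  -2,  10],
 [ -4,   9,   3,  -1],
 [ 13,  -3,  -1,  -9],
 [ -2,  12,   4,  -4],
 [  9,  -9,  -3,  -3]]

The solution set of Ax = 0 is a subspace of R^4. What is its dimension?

2

Row reduce to echelon form.
R2 ← R2 − (4/9)·R1: [0, 35/3, 35/9, -49/9]
R3 ← R3 + (13/9)·R1: [0, -35/3, -35/9, 49/9]
R4 ← R4 − (2/9)·R1: [0, 40/3, 40/9, -56/9]
R5 ← R5 + R1: [0, -15, -5, 7]
R3 ← R3 + R2: [0, 0, 0, 0]
R4 ← R4 − (8/7)·R2: [0, 0, 0, 0]
R5 ← R5 + (9/7)·R2: [0, 0, 0, 0]
2 nonzero rows, so rank(A) = 2.
A has 4 columns; by rank–nullity, nullity = 4 − 2 = 2.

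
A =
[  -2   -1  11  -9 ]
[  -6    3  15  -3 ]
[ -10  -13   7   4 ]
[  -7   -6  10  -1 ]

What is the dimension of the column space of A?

Row reduce to echelon form.
R2 ← R2 − (3)·R1: [0, 6, -18, 24]
R3 ← R3 − (5)·R1: [0, -8, -48, 49]
R4 ← R4 − (7/2)·R1: [0, -5/2, -57/2, 61/2]
R3 ← R3 + (4/3)·R2: [0, 0, -72, 81]
R4 ← R4 + (5/12)·R2: [0, 0, -36, 81/2]
R4 ← R4 − (1/2)·R3: [0, 0, 0, 0]
Echelon form has 3 nonzero rows, so rank(A) = 3.
The column space has dimension equal to the rank: 3.

3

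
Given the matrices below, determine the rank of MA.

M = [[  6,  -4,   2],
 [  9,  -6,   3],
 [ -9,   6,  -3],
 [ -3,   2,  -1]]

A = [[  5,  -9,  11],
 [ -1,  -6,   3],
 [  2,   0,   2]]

1

First compute MA:
[[ 38, -30,  58],
 [ 57, -45,  87],
 [-57,  45, -87],
 [-19,  15, -29]]
Now row reduce the product.
R2 ← R2 − (3/2)·R1: [0, 0, 0]
R3 ← R3 + (3/2)·R1: [0, 0, 0]
R4 ← R4 + (1/2)·R1: [0, 0, 0]
1 nonzero row, so rank(MA) = 1.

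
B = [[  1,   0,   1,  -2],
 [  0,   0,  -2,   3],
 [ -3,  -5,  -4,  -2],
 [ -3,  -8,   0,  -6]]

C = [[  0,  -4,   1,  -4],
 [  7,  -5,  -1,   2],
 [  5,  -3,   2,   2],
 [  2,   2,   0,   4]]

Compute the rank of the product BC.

3

First compute BC:
[[  1, -11,   3, -10],
 [ -4,  12,  -4,   8],
 [-59,  45,  -6, -14],
 [-68,  40,   5, -28]]
Now row reduce the product.
R2 ← R2 + (4)·R1: [0, -32, 8, -32]
R3 ← R3 + (59)·R1: [0, -604, 171, -604]
R4 ← R4 + (68)·R1: [0, -708, 209, -708]
R3 ← R3 − (151/8)·R2: [0, 0, 20, 0]
R4 ← R4 − (177/8)·R2: [0, 0, 32, 0]
R4 ← R4 − (8/5)·R3: [0, 0, 0, 0]
3 nonzero rows, so rank(BC) = 3.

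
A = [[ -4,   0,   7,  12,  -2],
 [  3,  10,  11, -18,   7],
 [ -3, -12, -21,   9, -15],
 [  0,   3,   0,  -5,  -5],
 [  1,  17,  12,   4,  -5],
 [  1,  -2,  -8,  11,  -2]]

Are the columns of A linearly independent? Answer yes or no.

Row reduce A to echelon form.
R2 ← R2 + (3/4)·R1: [0, 10, 65/4, -9, 11/2]
R3 ← R3 − (3/4)·R1: [0, -12, -105/4, 0, -27/2]
R5 ← R5 + (1/4)·R1: [0, 17, 55/4, 7, -11/2]
R6 ← R6 + (1/4)·R1: [0, -2, -25/4, 14, -5/2]
R3 ← R3 + (6/5)·R2: [0, 0, -27/4, -54/5, -69/10]
R4 ← R4 − (3/10)·R2: [0, 0, -39/8, -23/10, -133/20]
R5 ← R5 − (17/10)·R2: [0, 0, -111/8, 223/10, -297/20]
R6 ← R6 + (1/5)·R2: [0, 0, -3, 61/5, -7/5]
R4 ← R4 − (13/18)·R3: [0, 0, 0, 11/2, -5/3]
R5 ← R5 − (37/18)·R3: [0, 0, 0, 89/2, -2/3]
R6 ← R6 − (4/9)·R3: [0, 0, 0, 17, 5/3]
R5 ← R5 − (89/11)·R4: [0, 0, 0, 0, 141/11]
R6 ← R6 − (34/11)·R4: [0, 0, 0, 0, 75/11]
R6 ← R6 − (25/47)·R5: [0, 0, 0, 0, 0]
5 pivots among 5 columns.
Every column is a pivot column, so the columns are linearly independent.

yes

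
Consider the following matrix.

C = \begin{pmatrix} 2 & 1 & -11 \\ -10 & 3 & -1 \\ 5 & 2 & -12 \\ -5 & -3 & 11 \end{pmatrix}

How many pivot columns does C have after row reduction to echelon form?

Row reduce to echelon form.
R2 ← R2 + (5)·R1: [0, 8, -56]
R3 ← R3 − (5/2)·R1: [0, -1/2, 31/2]
R4 ← R4 + (5/2)·R1: [0, -1/2, -33/2]
R3 ← R3 + (1/16)·R2: [0, 0, 12]
R4 ← R4 + (1/16)·R2: [0, 0, -20]
R4 ← R4 + (5/3)·R3: [0, 0, 0]
Echelon form has 3 nonzero rows, so rank(C) = 3.
Each nonzero row contributes one pivot column: 3 pivot columns.

3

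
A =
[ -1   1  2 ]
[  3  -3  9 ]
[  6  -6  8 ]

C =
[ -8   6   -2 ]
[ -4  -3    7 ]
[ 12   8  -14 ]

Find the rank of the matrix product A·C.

2

First compute AC:
[[ 28,   7, -19],
 [ 96,  99, -153],
 [ 72, 118, -166]]
Now row reduce the product.
R2 ← R2 − (24/7)·R1: [0, 75, -615/7]
R3 ← R3 − (18/7)·R1: [0, 100, -820/7]
R3 ← R3 − (4/3)·R2: [0, 0, 0]
2 nonzero rows, so rank(AC) = 2.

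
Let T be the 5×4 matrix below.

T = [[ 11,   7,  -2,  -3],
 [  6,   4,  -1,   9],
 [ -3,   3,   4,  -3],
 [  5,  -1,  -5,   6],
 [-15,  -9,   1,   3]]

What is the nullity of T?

Row reduce to echelon form.
R2 ← R2 − (6/11)·R1: [0, 2/11, 1/11, 117/11]
R3 ← R3 + (3/11)·R1: [0, 54/11, 38/11, -42/11]
R4 ← R4 − (5/11)·R1: [0, -46/11, -45/11, 81/11]
R5 ← R5 + (15/11)·R1: [0, 6/11, -19/11, -12/11]
R3 ← R3 − (27)·R2: [0, 0, 1, -291]
R4 ← R4 + (23)·R2: [0, 0, -2, 252]
R5 ← R5 − (3)·R2: [0, 0, -2, -33]
R4 ← R4 + (2)·R3: [0, 0, 0, -330]
R5 ← R5 + (2)·R3: [0, 0, 0, -615]
R5 ← R5 − (41/22)·R4: [0, 0, 0, 0]
4 nonzero rows, so rank(T) = 4.
T has 4 columns; by rank–nullity, nullity = 4 − 4 = 0.

0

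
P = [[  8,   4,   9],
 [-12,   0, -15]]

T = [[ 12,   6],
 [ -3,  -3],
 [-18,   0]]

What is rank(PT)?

First compute PT:
[[-78,  36],
 [126, -72]]
Now row reduce the product.
R2 ← R2 + (21/13)·R1: [0, -180/13]
2 nonzero rows, so rank(PT) = 2.

2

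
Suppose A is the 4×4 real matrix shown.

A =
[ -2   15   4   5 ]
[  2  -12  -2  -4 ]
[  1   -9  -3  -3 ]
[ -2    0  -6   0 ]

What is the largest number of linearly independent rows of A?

Row reduce to echelon form.
R2 ← R2 + R1: [0, 3, 2, 1]
R3 ← R3 + (1/2)·R1: [0, -3/2, -1, -1/2]
R4 ← R4 − R1: [0, -15, -10, -5]
R3 ← R3 + (1/2)·R2: [0, 0, 0, 0]
R4 ← R4 + (5)·R2: [0, 0, 0, 0]
Echelon form has 2 nonzero rows, so rank(A) = 2.
The rank gives the maximum number of linearly independent rows: 2.

2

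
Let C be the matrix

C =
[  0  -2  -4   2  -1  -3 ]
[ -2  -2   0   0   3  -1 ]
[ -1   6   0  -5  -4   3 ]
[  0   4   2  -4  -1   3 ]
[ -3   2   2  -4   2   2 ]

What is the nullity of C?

2

Row reduce to echelon form.
Swap R1 ↔ R2
R3 ← R3 − (1/2)·R1: [0, 7, 0, -5, -11/2, 7/2]
R5 ← R5 − (3/2)·R1: [0, 5, 2, -4, -5/2, 7/2]
R3 ← R3 + (7/2)·R2: [0, 0, -14, 2, -9, -7]
R4 ← R4 + (2)·R2: [0, 0, -6, 0, -3, -3]
R5 ← R5 + (5/2)·R2: [0, 0, -8, 1, -5, -4]
R4 ← R4 − (3/7)·R3: [0, 0, 0, -6/7, 6/7, 0]
R5 ← R5 − (4/7)·R3: [0, 0, 0, -1/7, 1/7, 0]
R5 ← R5 − (1/6)·R4: [0, 0, 0, 0, 0, 0]
4 nonzero rows, so rank(C) = 4.
C has 6 columns; by rank–nullity, nullity = 6 − 4 = 2.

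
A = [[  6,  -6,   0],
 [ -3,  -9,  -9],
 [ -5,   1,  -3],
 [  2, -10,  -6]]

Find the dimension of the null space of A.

1

Row reduce to echelon form.
R2 ← R2 + (1/2)·R1: [0, -12, -9]
R3 ← R3 + (5/6)·R1: [0, -4, -3]
R4 ← R4 − (1/3)·R1: [0, -8, -6]
R3 ← R3 − (1/3)·R2: [0, 0, 0]
R4 ← R4 − (2/3)·R2: [0, 0, 0]
2 nonzero rows, so rank(A) = 2.
A has 3 columns; by rank–nullity, nullity = 3 − 2 = 1.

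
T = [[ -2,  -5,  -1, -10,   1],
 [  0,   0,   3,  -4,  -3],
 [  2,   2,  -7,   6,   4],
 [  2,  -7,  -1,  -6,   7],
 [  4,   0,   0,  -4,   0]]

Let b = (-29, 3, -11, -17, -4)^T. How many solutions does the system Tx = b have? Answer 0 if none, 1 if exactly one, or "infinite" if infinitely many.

infinite

Row reduce the augmented matrix [T | b].
R3 ← R3 + R1: [0, -3, -8, -4, 5, -40]
R4 ← R4 + R1: [0, -12, -2, -16, 8, -46]
R5 ← R5 + (2)·R1: [0, -10, -2, -24, 2, -62]
Swap R2 ↔ R3
R4 ← R4 − (4)·R2: [0, 0, 30, 0, -12, 114]
R5 ← R5 − (10/3)·R2: [0, 0, 74/3, -32/3, -44/3, 214/3]
R4 ← R4 − (10)·R3: [0, 0, 0, 40, 18, 84]
R5 ← R5 − (74/9)·R3: [0, 0, 0, 200/9, 10, 140/3]
R5 ← R5 − (5/9)·R4: [0, 0, 0, 0, 0, 0]
The echelon form has 4 nonzero rows, and every pivot lies in the first 5 columns, so rank(T) = rank([T|b]) = 4.
The system is consistent.
rank = 4 < 5 unknowns, so there are infinitely many solutions.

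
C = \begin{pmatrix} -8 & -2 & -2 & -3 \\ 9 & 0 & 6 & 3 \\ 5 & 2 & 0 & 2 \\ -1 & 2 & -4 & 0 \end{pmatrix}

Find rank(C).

2

Row reduce to echelon form.
R2 ← R2 + (9/8)·R1: [0, -9/4, 15/4, -3/8]
R3 ← R3 + (5/8)·R1: [0, 3/4, -5/4, 1/8]
R4 ← R4 − (1/8)·R1: [0, 9/4, -15/4, 3/8]
R3 ← R3 + (1/3)·R2: [0, 0, 0, 0]
R4 ← R4 + R2: [0, 0, 0, 0]
Echelon form has 2 nonzero rows, so rank(C) = 2.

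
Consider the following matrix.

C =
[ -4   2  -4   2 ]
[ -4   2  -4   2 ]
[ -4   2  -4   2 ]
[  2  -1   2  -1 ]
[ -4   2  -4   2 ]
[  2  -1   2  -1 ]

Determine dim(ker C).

Row reduce to echelon form.
R2 ← R2 − R1: [0, 0, 0, 0]
R3 ← R3 − R1: [0, 0, 0, 0]
R4 ← R4 + (1/2)·R1: [0, 0, 0, 0]
R5 ← R5 − R1: [0, 0, 0, 0]
R6 ← R6 + (1/2)·R1: [0, 0, 0, 0]
1 nonzero row, so rank(C) = 1.
C has 4 columns; by rank–nullity, nullity = 4 − 1 = 3.

3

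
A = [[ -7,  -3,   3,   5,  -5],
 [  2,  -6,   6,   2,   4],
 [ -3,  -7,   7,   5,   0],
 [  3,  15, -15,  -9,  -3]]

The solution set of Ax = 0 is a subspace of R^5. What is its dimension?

3

Row reduce to echelon form.
R2 ← R2 + (2/7)·R1: [0, -48/7, 48/7, 24/7, 18/7]
R3 ← R3 − (3/7)·R1: [0, -40/7, 40/7, 20/7, 15/7]
R4 ← R4 + (3/7)·R1: [0, 96/7, -96/7, -48/7, -36/7]
R3 ← R3 − (5/6)·R2: [0, 0, 0, 0, 0]
R4 ← R4 + (2)·R2: [0, 0, 0, 0, 0]
2 nonzero rows, so rank(A) = 2.
A has 5 columns; by rank–nullity, nullity = 5 − 2 = 3.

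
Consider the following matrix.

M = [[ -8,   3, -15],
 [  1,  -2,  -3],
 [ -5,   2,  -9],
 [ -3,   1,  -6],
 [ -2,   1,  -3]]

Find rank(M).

Row reduce to echelon form.
R2 ← R2 + (1/8)·R1: [0, -13/8, -39/8]
R3 ← R3 − (5/8)·R1: [0, 1/8, 3/8]
R4 ← R4 − (3/8)·R1: [0, -1/8, -3/8]
R5 ← R5 − (1/4)·R1: [0, 1/4, 3/4]
R3 ← R3 + (1/13)·R2: [0, 0, 0]
R4 ← R4 − (1/13)·R2: [0, 0, 0]
R5 ← R5 + (2/13)·R2: [0, 0, 0]
Echelon form has 2 nonzero rows, so rank(M) = 2.

2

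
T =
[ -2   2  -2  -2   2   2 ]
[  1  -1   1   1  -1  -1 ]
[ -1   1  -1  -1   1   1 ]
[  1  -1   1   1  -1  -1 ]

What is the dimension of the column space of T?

1

Row reduce to echelon form.
R2 ← R2 + (1/2)·R1: [0, 0, 0, 0, 0, 0]
R3 ← R3 − (1/2)·R1: [0, 0, 0, 0, 0, 0]
R4 ← R4 + (1/2)·R1: [0, 0, 0, 0, 0, 0]
Echelon form has 1 nonzero row, so rank(T) = 1.
The column space has dimension equal to the rank: 1.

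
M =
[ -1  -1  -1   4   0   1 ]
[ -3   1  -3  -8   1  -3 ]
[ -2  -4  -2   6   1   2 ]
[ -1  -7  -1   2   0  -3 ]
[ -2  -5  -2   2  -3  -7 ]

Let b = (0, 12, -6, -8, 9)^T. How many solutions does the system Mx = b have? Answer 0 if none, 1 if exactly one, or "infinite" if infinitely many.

Row reduce the augmented matrix [M | b].
R2 ← R2 − (3)·R1: [0, 4, 0, -20, 1, -6, 12]
R3 ← R3 − (2)·R1: [0, -2, 0, -2, 1, 0, -6]
R4 ← R4 − R1: [0, -6, 0, -2, 0, -4, -8]
R5 ← R5 − (2)·R1: [0, -3, 0, -6, -3, -9, 9]
R3 ← R3 + (1/2)·R2: [0, 0, 0, -12, 3/2, -3, 0]
R4 ← R4 + (3/2)·R2: [0, 0, 0, -32, 3/2, -13, 10]
R5 ← R5 + (3/4)·R2: [0, 0, 0, -21, -9/4, -27/2, 18]
R4 ← R4 − (8/3)·R3: [0, 0, 0, 0, -5/2, -5, 10]
R5 ← R5 − (7/4)·R3: [0, 0, 0, 0, -39/8, -33/4, 18]
R5 ← R5 − (39/20)·R4: [0, 0, 0, 0, 0, 3/2, -3/2]
The echelon form has 5 nonzero rows, and every pivot lies in the first 6 columns, so rank(M) = rank([M|b]) = 5.
The system is consistent.
rank = 5 < 6 unknowns, so there are infinitely many solutions.

infinite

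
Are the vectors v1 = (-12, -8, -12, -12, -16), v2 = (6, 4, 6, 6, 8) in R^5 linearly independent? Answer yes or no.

no

Form the matrix with these vectors as rows and row reduce.
R2 ← R2 + (1/2)·R1: [0, 0, 0, 0, 0]
1 nonzero row, so the 2 vectors span a space of dimension 1.
Since 1 < 2, the vectors are linearly dependent.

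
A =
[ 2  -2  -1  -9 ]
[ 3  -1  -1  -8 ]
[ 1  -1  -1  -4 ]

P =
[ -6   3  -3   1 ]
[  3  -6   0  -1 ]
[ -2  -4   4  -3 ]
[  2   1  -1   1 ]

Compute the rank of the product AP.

3

First compute AP:
[[-34,  13,  -1,  -2],
 [-35,  11,  -5,  -1],
 [-15,   9,  -3,   1]]
Now row reduce the product.
R2 ← R2 − (35/34)·R1: [0, -81/34, -135/34, 18/17]
R3 ← R3 − (15/34)·R1: [0, 111/34, -87/34, 32/17]
R3 ← R3 + (37/27)·R2: [0, 0, -8, 10/3]
3 nonzero rows, so rank(AP) = 3.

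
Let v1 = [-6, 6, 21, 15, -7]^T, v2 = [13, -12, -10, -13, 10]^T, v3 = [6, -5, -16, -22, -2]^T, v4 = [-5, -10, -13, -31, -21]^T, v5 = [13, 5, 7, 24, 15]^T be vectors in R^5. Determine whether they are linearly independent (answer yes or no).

Form the matrix with these vectors as rows and row reduce.
R2 ← R2 + (13/6)·R1: [0, 1, 71/2, 39/2, -31/6]
R3 ← R3 + R1: [0, 1, 5, -7, -9]
R4 ← R4 − (5/6)·R1: [0, -15, -61/2, -87/2, -91/6]
R5 ← R5 + (13/6)·R1: [0, 18, 105/2, 113/2, -1/6]
R3 ← R3 − R2: [0, 0, -61/2, -53/2, -23/6]
R4 ← R4 + (15)·R2: [0, 0, 502, 249, -278/3]
R5 ← R5 − (18)·R2: [0, 0, -1173/2, -589/2, 557/6]
R4 ← R4 + (1004/61)·R3: [0, 0, 0, -11417/61, -28504/183]
R5 ← R5 − (1173/61)·R3: [0, 0, 0, 13120/61, 30478/183]
R5 ← R5 + (13120/11417)·R4: [0, 0, 0, 0, -60902/4893]
5 nonzero rows, so the 5 vectors span a space of dimension 5.
Since 5 = 5, the vectors are linearly independent.

yes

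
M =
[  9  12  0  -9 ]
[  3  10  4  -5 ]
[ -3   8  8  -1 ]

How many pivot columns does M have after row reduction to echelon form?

2

Row reduce to echelon form.
R2 ← R2 − (1/3)·R1: [0, 6, 4, -2]
R3 ← R3 + (1/3)·R1: [0, 12, 8, -4]
R3 ← R3 − (2)·R2: [0, 0, 0, 0]
Echelon form has 2 nonzero rows, so rank(M) = 2.
Each nonzero row contributes one pivot column: 2 pivot columns.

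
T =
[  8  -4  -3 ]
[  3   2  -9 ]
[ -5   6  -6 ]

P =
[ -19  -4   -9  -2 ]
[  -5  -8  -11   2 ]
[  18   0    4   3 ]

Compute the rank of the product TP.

2

First compute TP:
[[-186,   0, -40, -33],
 [-229, -28, -85, -29],
 [-43, -28, -45,   4]]
Now row reduce the product.
R2 ← R2 − (229/186)·R1: [0, -28, -3325/93, 721/62]
R3 ← R3 − (43/186)·R1: [0, -28, -3325/93, 721/62]
R3 ← R3 − R2: [0, 0, 0, 0]
2 nonzero rows, so rank(TP) = 2.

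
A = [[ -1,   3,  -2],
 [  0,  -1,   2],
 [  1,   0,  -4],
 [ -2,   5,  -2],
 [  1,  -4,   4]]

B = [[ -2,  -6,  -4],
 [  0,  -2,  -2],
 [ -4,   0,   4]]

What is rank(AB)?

First compute AB:
[[ 10,   0, -10],
 [ -8,   2,  10],
 [ 14,  -6, -20],
 [ 12,   2, -10],
 [-18,   2,  20]]
Now row reduce the product.
R2 ← R2 + (4/5)·R1: [0, 2, 2]
R3 ← R3 − (7/5)·R1: [0, -6, -6]
R4 ← R4 − (6/5)·R1: [0, 2, 2]
R5 ← R5 + (9/5)·R1: [0, 2, 2]
R3 ← R3 + (3)·R2: [0, 0, 0]
R4 ← R4 − R2: [0, 0, 0]
R5 ← R5 − R2: [0, 0, 0]
2 nonzero rows, so rank(AB) = 2.

2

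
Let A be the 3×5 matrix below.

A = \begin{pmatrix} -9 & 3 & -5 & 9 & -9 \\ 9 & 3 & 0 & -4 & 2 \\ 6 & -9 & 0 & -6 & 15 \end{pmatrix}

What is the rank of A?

3

Row reduce to echelon form.
R2 ← R2 + R1: [0, 6, -5, 5, -7]
R3 ← R3 + (2/3)·R1: [0, -7, -10/3, 0, 9]
R3 ← R3 + (7/6)·R2: [0, 0, -55/6, 35/6, 5/6]
Echelon form has 3 nonzero rows, so rank(A) = 3.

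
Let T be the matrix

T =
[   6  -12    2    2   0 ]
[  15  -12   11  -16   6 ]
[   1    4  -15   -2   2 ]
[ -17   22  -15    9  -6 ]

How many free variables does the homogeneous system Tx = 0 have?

Row reduce to echelon form.
R2 ← R2 − (5/2)·R1: [0, 18, 6, -21, 6]
R3 ← R3 − (1/6)·R1: [0, 6, -46/3, -7/3, 2]
R4 ← R4 + (17/6)·R1: [0, -12, -28/3, 44/3, -6]
R3 ← R3 − (1/3)·R2: [0, 0, -52/3, 14/3, 0]
R4 ← R4 + (2/3)·R2: [0, 0, -16/3, 2/3, -2]
R4 ← R4 − (4/13)·R3: [0, 0, 0, -10/13, -2]
4 nonzero rows, so rank(T) = 4.
T has 5 columns; by rank–nullity, nullity = 5 − 4 = 1.

1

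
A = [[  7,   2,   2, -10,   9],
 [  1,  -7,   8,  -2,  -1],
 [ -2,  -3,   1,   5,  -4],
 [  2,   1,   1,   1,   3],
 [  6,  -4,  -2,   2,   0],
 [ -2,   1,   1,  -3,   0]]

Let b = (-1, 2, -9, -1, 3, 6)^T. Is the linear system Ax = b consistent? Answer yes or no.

Row reduce the augmented matrix [A | b].
R2 ← R2 − (1/7)·R1: [0, -51/7, 54/7, -4/7, -16/7, 15/7]
R3 ← R3 + (2/7)·R1: [0, -17/7, 11/7, 15/7, -10/7, -65/7]
R4 ← R4 − (2/7)·R1: [0, 3/7, 3/7, 27/7, 3/7, -5/7]
R5 ← R5 − (6/7)·R1: [0, -40/7, -26/7, 74/7, -54/7, 27/7]
R6 ← R6 + (2/7)·R1: [0, 11/7, 11/7, -41/7, 18/7, 40/7]
R3 ← R3 − (1/3)·R2: [0, 0, -1, 7/3, -2/3, -10]
R4 ← R4 + (1/17)·R2: [0, 0, 15/17, 65/17, 5/17, -10/17]
R5 ← R5 − (40/51)·R2: [0, 0, -166/17, 562/51, -302/51, 37/17]
R6 ← R6 + (11/51)·R2: [0, 0, 55/17, -305/51, 106/51, 105/17]
R4 ← R4 + (15/17)·R3: [0, 0, 0, 100/17, -5/17, -160/17]
R5 ← R5 − (166/17)·R3: [0, 0, 0, -200/17, 10/17, 1697/17]
R6 ← R6 + (55/17)·R3: [0, 0, 0, 80/51, -4/51, -445/17]
R5 ← R5 + (2)·R4: [0, 0, 0, 0, 0, 81]
R6 ← R6 − (4/15)·R4: [0, 0, 0, 0, 0, -71/3]
R6 ← R6 + (71/243)·R5: [0, 0, 0, 0, 0, 0]
The echelon form has 5 nonzero rows; the last pivot sits in the augmented column, so rank(A) = 4 but rank([A|b]) = 5.
Since the ranks differ, the system is inconsistent.

no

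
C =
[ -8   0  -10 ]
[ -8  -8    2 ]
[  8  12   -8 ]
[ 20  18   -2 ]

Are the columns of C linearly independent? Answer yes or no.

Row reduce C to echelon form.
R2 ← R2 − R1: [0, -8, 12]
R3 ← R3 + R1: [0, 12, -18]
R4 ← R4 + (5/2)·R1: [0, 18, -27]
R3 ← R3 + (3/2)·R2: [0, 0, 0]
R4 ← R4 + (9/4)·R2: [0, 0, 0]
2 pivots among 3 columns.
Only 2 < 3 pivot columns, so the columns are linearly dependent.

no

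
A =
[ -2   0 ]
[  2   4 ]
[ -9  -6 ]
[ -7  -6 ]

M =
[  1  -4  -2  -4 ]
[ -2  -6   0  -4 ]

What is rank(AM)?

2

First compute AM:
[[ -2,   8,   4,   8],
 [ -6, -32,  -4, -24],
 [  3,  72,  18,  60],
 [  5,  64,  14,  52]]
Now row reduce the product.
R2 ← R2 − (3)·R1: [0, -56, -16, -48]
R3 ← R3 + (3/2)·R1: [0, 84, 24, 72]
R4 ← R4 + (5/2)·R1: [0, 84, 24, 72]
R3 ← R3 + (3/2)·R2: [0, 0, 0, 0]
R4 ← R4 + (3/2)·R2: [0, 0, 0, 0]
2 nonzero rows, so rank(AM) = 2.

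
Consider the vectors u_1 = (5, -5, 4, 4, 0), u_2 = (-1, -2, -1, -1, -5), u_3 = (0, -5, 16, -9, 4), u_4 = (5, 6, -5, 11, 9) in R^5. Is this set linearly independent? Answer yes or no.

Form the matrix with these vectors as rows and row reduce.
R2 ← R2 + (1/5)·R1: [0, -3, -1/5, -1/5, -5]
R4 ← R4 − R1: [0, 11, -9, 7, 9]
R3 ← R3 − (5/3)·R2: [0, 0, 49/3, -26/3, 37/3]
R4 ← R4 + (11/3)·R2: [0, 0, -146/15, 94/15, -28/3]
R4 ← R4 + (146/245)·R3: [0, 0, 0, 54/49, -486/245]
4 nonzero rows, so the 4 vectors span a space of dimension 4.
Since 4 = 4, the vectors are linearly independent.

yes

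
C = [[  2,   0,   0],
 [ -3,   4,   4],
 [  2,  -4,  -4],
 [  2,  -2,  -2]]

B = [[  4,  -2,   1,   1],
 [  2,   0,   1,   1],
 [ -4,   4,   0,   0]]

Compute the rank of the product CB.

2

First compute CB:
[[  8,  -4,   2,   2],
 [-20,  22,   1,   1],
 [ 16, -20,  -2,  -2],
 [ 12, -12,   0,   0]]
Now row reduce the product.
R2 ← R2 + (5/2)·R1: [0, 12, 6, 6]
R3 ← R3 − (2)·R1: [0, -12, -6, -6]
R4 ← R4 − (3/2)·R1: [0, -6, -3, -3]
R3 ← R3 + R2: [0, 0, 0, 0]
R4 ← R4 + (1/2)·R2: [0, 0, 0, 0]
2 nonzero rows, so rank(CB) = 2.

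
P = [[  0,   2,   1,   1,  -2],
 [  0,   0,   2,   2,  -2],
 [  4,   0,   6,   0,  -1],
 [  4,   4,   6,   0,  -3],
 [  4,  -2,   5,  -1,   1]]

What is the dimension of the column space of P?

Row reduce to echelon form.
Swap R1 ↔ R3
R4 ← R4 − R1: [0, 4, 0, 0, -2]
R5 ← R5 − R1: [0, -2, -1, -1, 2]
Swap R2 ↔ R3
R4 ← R4 − (2)·R2: [0, 0, -2, -2, 2]
R5 ← R5 + R2: [0, 0, 0, 0, 0]
R4 ← R4 + R3: [0, 0, 0, 0, 0]
Echelon form has 3 nonzero rows, so rank(P) = 3.
The column space has dimension equal to the rank: 3.

3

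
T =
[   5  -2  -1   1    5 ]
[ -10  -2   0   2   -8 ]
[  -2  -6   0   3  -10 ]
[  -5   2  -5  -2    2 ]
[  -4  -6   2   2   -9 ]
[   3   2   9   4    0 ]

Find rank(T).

Row reduce to echelon form.
R2 ← R2 + (2)·R1: [0, -6, -2, 4, 2]
R3 ← R3 + (2/5)·R1: [0, -34/5, -2/5, 17/5, -8]
R4 ← R4 + R1: [0, 0, -6, -1, 7]
R5 ← R5 + (4/5)·R1: [0, -38/5, 6/5, 14/5, -5]
R6 ← R6 − (3/5)·R1: [0, 16/5, 48/5, 17/5, -3]
R3 ← R3 − (17/15)·R2: [0, 0, 28/15, -17/15, -154/15]
R5 ← R5 − (19/15)·R2: [0, 0, 56/15, -34/15, -113/15]
R6 ← R6 + (8/15)·R2: [0, 0, 128/15, 83/15, -29/15]
R4 ← R4 + (45/14)·R3: [0, 0, 0, -65/14, -26]
R5 ← R5 − (2)·R3: [0, 0, 0, 0, 13]
R6 ← R6 − (32/7)·R3: [0, 0, 0, 75/7, 45]
R6 ← R6 + (30/13)·R4: [0, 0, 0, 0, -15]
R6 ← R6 + (15/13)·R5: [0, 0, 0, 0, 0]
Echelon form has 5 nonzero rows, so rank(T) = 5.

5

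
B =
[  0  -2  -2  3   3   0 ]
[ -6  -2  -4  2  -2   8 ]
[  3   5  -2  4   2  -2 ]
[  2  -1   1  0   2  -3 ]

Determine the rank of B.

3

Row reduce to echelon form.
Swap R1 ↔ R2
R3 ← R3 + (1/2)·R1: [0, 4, -4, 5, 1, 2]
R4 ← R4 + (1/3)·R1: [0, -5/3, -1/3, 2/3, 4/3, -1/3]
R3 ← R3 + (2)·R2: [0, 0, -8, 11, 7, 2]
R4 ← R4 − (5/6)·R2: [0, 0, 4/3, -11/6, -7/6, -1/3]
R4 ← R4 + (1/6)·R3: [0, 0, 0, 0, 0, 0]
Echelon form has 3 nonzero rows, so rank(B) = 3.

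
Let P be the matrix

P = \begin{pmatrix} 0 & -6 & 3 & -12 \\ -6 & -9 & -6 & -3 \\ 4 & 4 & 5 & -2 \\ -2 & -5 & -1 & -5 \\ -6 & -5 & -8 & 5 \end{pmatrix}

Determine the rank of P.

Row reduce to echelon form.
Swap R1 ↔ R2
R3 ← R3 + (2/3)·R1: [0, -2, 1, -4]
R4 ← R4 − (1/3)·R1: [0, -2, 1, -4]
R5 ← R5 − R1: [0, 4, -2, 8]
R3 ← R3 − (1/3)·R2: [0, 0, 0, 0]
R4 ← R4 − (1/3)·R2: [0, 0, 0, 0]
R5 ← R5 + (2/3)·R2: [0, 0, 0, 0]
Echelon form has 2 nonzero rows, so rank(P) = 2.

2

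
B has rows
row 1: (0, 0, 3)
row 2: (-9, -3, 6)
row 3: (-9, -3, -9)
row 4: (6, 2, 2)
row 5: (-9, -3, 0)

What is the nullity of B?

1

Row reduce to echelon form.
Swap R1 ↔ R2
R3 ← R3 − R1: [0, 0, -15]
R4 ← R4 + (2/3)·R1: [0, 0, 6]
R5 ← R5 − R1: [0, 0, -6]
R3 ← R3 + (5)·R2: [0, 0, 0]
R4 ← R4 − (2)·R2: [0, 0, 0]
R5 ← R5 + (2)·R2: [0, 0, 0]
2 nonzero rows, so rank(B) = 2.
B has 3 columns; by rank–nullity, nullity = 3 − 2 = 1.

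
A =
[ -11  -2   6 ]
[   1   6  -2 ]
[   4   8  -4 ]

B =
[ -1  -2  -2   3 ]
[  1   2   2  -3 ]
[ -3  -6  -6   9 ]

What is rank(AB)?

First compute AB:
[[ -9, -18, -18,  27],
 [ 11,  22,  22, -33],
 [ 16,  32,  32, -48]]
Now row reduce the product.
R2 ← R2 + (11/9)·R1: [0, 0, 0, 0]
R3 ← R3 + (16/9)·R1: [0, 0, 0, 0]
1 nonzero row, so rank(AB) = 1.

1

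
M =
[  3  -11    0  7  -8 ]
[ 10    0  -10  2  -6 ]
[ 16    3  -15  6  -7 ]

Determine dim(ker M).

Row reduce to echelon form.
R2 ← R2 − (10/3)·R1: [0, 110/3, -10, -64/3, 62/3]
R3 ← R3 − (16/3)·R1: [0, 185/3, -15, -94/3, 107/3]
R3 ← R3 − (37/22)·R2: [0, 0, 20/11, 50/11, 10/11]
3 nonzero rows, so rank(M) = 3.
M has 5 columns; by rank–nullity, nullity = 5 − 3 = 2.

2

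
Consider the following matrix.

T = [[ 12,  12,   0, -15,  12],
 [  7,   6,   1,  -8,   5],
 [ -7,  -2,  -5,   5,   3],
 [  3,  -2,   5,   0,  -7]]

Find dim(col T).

2

Row reduce to echelon form.
R2 ← R2 − (7/12)·R1: [0, -1, 1, 3/4, -2]
R3 ← R3 + (7/12)·R1: [0, 5, -5, -15/4, 10]
R4 ← R4 − (1/4)·R1: [0, -5, 5, 15/4, -10]
R3 ← R3 + (5)·R2: [0, 0, 0, 0, 0]
R4 ← R4 − (5)·R2: [0, 0, 0, 0, 0]
Echelon form has 2 nonzero rows, so rank(T) = 2.
The column space has dimension equal to the rank: 2.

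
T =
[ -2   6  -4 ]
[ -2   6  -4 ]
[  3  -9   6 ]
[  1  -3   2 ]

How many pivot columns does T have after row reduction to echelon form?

Row reduce to echelon form.
R2 ← R2 − R1: [0, 0, 0]
R3 ← R3 + (3/2)·R1: [0, 0, 0]
R4 ← R4 + (1/2)·R1: [0, 0, 0]
Echelon form has 1 nonzero row, so rank(T) = 1.
Each nonzero row contributes one pivot column: 1 pivot columns.

1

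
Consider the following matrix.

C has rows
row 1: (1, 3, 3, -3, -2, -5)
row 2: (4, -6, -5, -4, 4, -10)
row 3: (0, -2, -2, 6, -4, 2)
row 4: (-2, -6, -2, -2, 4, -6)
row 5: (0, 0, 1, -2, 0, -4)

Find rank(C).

4

Row reduce to echelon form.
R2 ← R2 − (4)·R1: [0, -18, -17, 8, 12, 10]
R4 ← R4 + (2)·R1: [0, 0, 4, -8, 0, -16]
R3 ← R3 − (1/9)·R2: [0, 0, -1/9, 46/9, -16/3, 8/9]
R4 ← R4 + (36)·R3: [0, 0, 0, 176, -192, 16]
R5 ← R5 + (9)·R3: [0, 0, 0, 44, -48, 4]
R5 ← R5 − (1/4)·R4: [0, 0, 0, 0, 0, 0]
Echelon form has 4 nonzero rows, so rank(C) = 4.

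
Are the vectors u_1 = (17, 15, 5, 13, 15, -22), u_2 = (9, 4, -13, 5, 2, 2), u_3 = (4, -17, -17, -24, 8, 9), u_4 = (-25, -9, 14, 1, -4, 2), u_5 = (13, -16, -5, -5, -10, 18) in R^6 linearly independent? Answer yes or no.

Form the matrix with these vectors as rows and row reduce.
R2 ← R2 − (9/17)·R1: [0, -67/17, -266/17, -32/17, -101/17, 232/17]
R3 ← R3 − (4/17)·R1: [0, -349/17, -309/17, -460/17, 76/17, 241/17]
R4 ← R4 + (25/17)·R1: [0, 222/17, 363/17, 342/17, 307/17, -516/17]
R5 ← R5 − (13/17)·R1: [0, -467/17, -150/17, -254/17, -365/17, 592/17]
R3 ← R3 − (349/67)·R2: [0, 0, 4243/67, -1156/67, 2373/67, -3813/67]
R4 ← R4 + (222/67)·R2: [0, 0, -2043/67, 930/67, -109/67, 996/67]
R5 ← R5 − (467/67)·R2: [0, 0, 6716/67, -122/67, 1336/67, -4040/67]
R4 ← R4 + (2043/4243)·R3: [0, 0, 0, 23646/4243, 65456/4243, -53193/4243]
R5 ← R5 − (6716/4243)·R3: [0, 0, 0, 108150/4243, -153260/4243, 126364/4243]
R5 ← R5 − (2575/563)·R4: [0, 0, 0, 0, -60060/563, 49049/563]
5 nonzero rows, so the 5 vectors span a space of dimension 5.
Since 5 = 5, the vectors are linearly independent.

yes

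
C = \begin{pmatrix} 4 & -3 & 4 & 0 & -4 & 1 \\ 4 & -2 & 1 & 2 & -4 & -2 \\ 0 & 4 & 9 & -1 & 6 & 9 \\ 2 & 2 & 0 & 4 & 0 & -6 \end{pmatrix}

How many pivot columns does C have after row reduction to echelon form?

Row reduce to echelon form.
R2 ← R2 − R1: [0, 1, -3, 2, 0, -3]
R4 ← R4 − (1/2)·R1: [0, 7/2, -2, 4, 2, -13/2]
R3 ← R3 − (4)·R2: [0, 0, 21, -9, 6, 21]
R4 ← R4 − (7/2)·R2: [0, 0, 17/2, -3, 2, 4]
R4 ← R4 − (17/42)·R3: [0, 0, 0, 9/14, -3/7, -9/2]
Echelon form has 4 nonzero rows, so rank(C) = 4.
Each nonzero row contributes one pivot column: 4 pivot columns.

4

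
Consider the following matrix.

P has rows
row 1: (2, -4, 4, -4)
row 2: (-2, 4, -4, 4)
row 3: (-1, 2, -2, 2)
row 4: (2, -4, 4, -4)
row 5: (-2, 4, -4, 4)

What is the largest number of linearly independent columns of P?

Row reduce to echelon form.
R2 ← R2 + R1: [0, 0, 0, 0]
R3 ← R3 + (1/2)·R1: [0, 0, 0, 0]
R4 ← R4 − R1: [0, 0, 0, 0]
R5 ← R5 + R1: [0, 0, 0, 0]
Echelon form has 1 nonzero row, so rank(P) = 1.
The rank gives the maximum number of linearly independent columns: 1.

1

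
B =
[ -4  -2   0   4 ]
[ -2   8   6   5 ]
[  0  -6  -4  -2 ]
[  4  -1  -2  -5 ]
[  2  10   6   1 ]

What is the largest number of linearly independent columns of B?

2

Row reduce to echelon form.
R2 ← R2 − (1/2)·R1: [0, 9, 6, 3]
R4 ← R4 + R1: [0, -3, -2, -1]
R5 ← R5 + (1/2)·R1: [0, 9, 6, 3]
R3 ← R3 + (2/3)·R2: [0, 0, 0, 0]
R4 ← R4 + (1/3)·R2: [0, 0, 0, 0]
R5 ← R5 − R2: [0, 0, 0, 0]
Echelon form has 2 nonzero rows, so rank(B) = 2.
The rank gives the maximum number of linearly independent columns: 2.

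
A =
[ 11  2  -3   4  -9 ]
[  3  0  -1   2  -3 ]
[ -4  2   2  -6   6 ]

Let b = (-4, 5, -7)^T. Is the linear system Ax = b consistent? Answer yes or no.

Row reduce the augmented matrix [A | b].
R2 ← R2 − (3/11)·R1: [0, -6/11, -2/11, 10/11, -6/11, 67/11]
R3 ← R3 + (4/11)·R1: [0, 30/11, 10/11, -50/11, 30/11, -93/11]
R3 ← R3 + (5)·R2: [0, 0, 0, 0, 0, 22]
The echelon form has 3 nonzero rows; the last pivot sits in the augmented column, so rank(A) = 2 but rank([A|b]) = 3.
Since the ranks differ, the system is inconsistent.

no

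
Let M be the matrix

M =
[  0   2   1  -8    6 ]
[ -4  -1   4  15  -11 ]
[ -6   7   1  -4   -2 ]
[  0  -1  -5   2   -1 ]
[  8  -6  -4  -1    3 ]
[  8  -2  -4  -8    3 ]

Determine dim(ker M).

0

Row reduce to echelon form.
Swap R1 ↔ R2
R3 ← R3 − (3/2)·R1: [0, 17/2, -5, -53/2, 29/2]
R5 ← R5 + (2)·R1: [0, -8, 4, 29, -19]
R6 ← R6 + (2)·R1: [0, -4, 4, 22, -19]
R3 ← R3 − (17/4)·R2: [0, 0, -37/4, 15/2, -11]
R4 ← R4 + (1/2)·R2: [0, 0, -9/2, -2, 2]
R5 ← R5 + (4)·R2: [0, 0, 8, -3, 5]
R6 ← R6 + (2)·R2: [0, 0, 6, 6, -7]
R4 ← R4 − (18/37)·R3: [0, 0, 0, -209/37, 272/37]
R5 ← R5 + (32/37)·R3: [0, 0, 0, 129/37, -167/37]
R6 ← R6 + (24/37)·R3: [0, 0, 0, 402/37, -523/37]
R5 ← R5 + (129/209)·R4: [0, 0, 0, 0, 5/209]
R6 ← R6 + (402/209)·R4: [0, 0, 0, 0, 1/209]
R6 ← R6 − (1/5)·R5: [0, 0, 0, 0, 0]
5 nonzero rows, so rank(M) = 5.
M has 5 columns; by rank–nullity, nullity = 5 − 5 = 0.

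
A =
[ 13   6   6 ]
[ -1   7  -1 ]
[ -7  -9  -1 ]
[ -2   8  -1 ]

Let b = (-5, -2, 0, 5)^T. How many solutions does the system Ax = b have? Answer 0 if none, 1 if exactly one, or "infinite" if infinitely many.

Row reduce the augmented matrix [A | b].
R2 ← R2 + (1/13)·R1: [0, 97/13, -7/13, -31/13]
R3 ← R3 + (7/13)·R1: [0, -75/13, 29/13, -35/13]
R4 ← R4 + (2/13)·R1: [0, 116/13, -1/13, 55/13]
R3 ← R3 + (75/97)·R2: [0, 0, 176/97, -440/97]
R4 ← R4 − (116/97)·R2: [0, 0, 55/97, 687/97]
R4 ← R4 − (5/16)·R3: [0, 0, 0, 17/2]
The echelon form has 4 nonzero rows; the last pivot sits in the augmented column, so rank(A) = 3 but rank([A|b]) = 4.
Since the ranks differ, the system is inconsistent.
It has no solutions.

0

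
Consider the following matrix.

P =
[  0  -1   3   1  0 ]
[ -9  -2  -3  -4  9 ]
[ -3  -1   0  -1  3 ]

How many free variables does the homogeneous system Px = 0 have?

3

Row reduce to echelon form.
Swap R1 ↔ R2
R3 ← R3 − (1/3)·R1: [0, -1/3, 1, 1/3, 0]
R3 ← R3 − (1/3)·R2: [0, 0, 0, 0, 0]
2 nonzero rows, so rank(P) = 2.
P has 5 columns; by rank–nullity, nullity = 5 − 2 = 3.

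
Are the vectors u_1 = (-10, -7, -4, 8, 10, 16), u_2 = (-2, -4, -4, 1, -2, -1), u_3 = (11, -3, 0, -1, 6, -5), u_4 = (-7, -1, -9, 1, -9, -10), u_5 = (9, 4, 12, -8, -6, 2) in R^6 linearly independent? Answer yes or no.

no

Form the matrix with these vectors as rows and row reduce.
R2 ← R2 − (1/5)·R1: [0, -13/5, -16/5, -3/5, -4, -21/5]
R3 ← R3 + (11/10)·R1: [0, -107/10, -22/5, 39/5, 17, 63/5]
R4 ← R4 − (7/10)·R1: [0, 39/10, -31/5, -23/5, -16, -106/5]
R5 ← R5 + (9/10)·R1: [0, -23/10, 42/5, -4/5, 3, 82/5]
R3 ← R3 − (107/26)·R2: [0, 0, 114/13, 267/26, 435/13, 777/26]
R4 ← R4 + (3/2)·R2: [0, 0, -11, -11/2, -22, -55/2]
R5 ← R5 − (23/26)·R2: [0, 0, 146/13, -7/26, 85/13, 523/26]
R4 ← R4 + (143/114)·R3: [0, 0, 0, 561/76, 759/38, 759/76]
R5 ← R5 − (73/57)·R3: [0, 0, 0, -255/19, -690/19, -345/19]
R5 ← R5 + (20/11)·R4: [0, 0, 0, 0, 0, 0]
4 nonzero rows, so the 5 vectors span a space of dimension 4.
Since 4 < 5, the vectors are linearly dependent.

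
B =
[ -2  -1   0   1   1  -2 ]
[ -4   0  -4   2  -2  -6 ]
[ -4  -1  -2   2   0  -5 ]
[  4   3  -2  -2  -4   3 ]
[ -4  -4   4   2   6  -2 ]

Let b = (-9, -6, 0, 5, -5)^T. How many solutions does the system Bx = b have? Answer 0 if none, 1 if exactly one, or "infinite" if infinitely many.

0

Row reduce the augmented matrix [B | b].
R2 ← R2 − (2)·R1: [0, 2, -4, 0, -4, -2, 12]
R3 ← R3 − (2)·R1: [0, 1, -2, 0, -2, -1, 18]
R4 ← R4 + (2)·R1: [0, 1, -2, 0, -2, -1, -13]
R5 ← R5 − (2)·R1: [0, -2, 4, 0, 4, 2, 13]
R3 ← R3 − (1/2)·R2: [0, 0, 0, 0, 0, 0, 12]
R4 ← R4 − (1/2)·R2: [0, 0, 0, 0, 0, 0, -19]
R5 ← R5 + R2: [0, 0, 0, 0, 0, 0, 25]
R4 ← R4 + (19/12)·R3: [0, 0, 0, 0, 0, 0, 0]
R5 ← R5 − (25/12)·R3: [0, 0, 0, 0, 0, 0, 0]
The echelon form has 3 nonzero rows; the last pivot sits in the augmented column, so rank(B) = 2 but rank([B|b]) = 3.
Since the ranks differ, the system is inconsistent.
It has no solutions.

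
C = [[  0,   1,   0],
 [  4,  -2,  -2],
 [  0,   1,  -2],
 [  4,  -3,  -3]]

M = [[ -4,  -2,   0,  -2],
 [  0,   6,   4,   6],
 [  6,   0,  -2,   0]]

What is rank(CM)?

2

First compute CM:
[[  0,   6,   4,   6],
 [-28, -20,  -4, -20],
 [-12,   6,   8,   6],
 [-34, -26,  -6, -26]]
Now row reduce the product.
Swap R1 ↔ R2
R3 ← R3 − (3/7)·R1: [0, 102/7, 68/7, 102/7]
R4 ← R4 − (17/14)·R1: [0, -12/7, -8/7, -12/7]
R3 ← R3 − (17/7)·R2: [0, 0, 0, 0]
R4 ← R4 + (2/7)·R2: [0, 0, 0, 0]
2 nonzero rows, so rank(CM) = 2.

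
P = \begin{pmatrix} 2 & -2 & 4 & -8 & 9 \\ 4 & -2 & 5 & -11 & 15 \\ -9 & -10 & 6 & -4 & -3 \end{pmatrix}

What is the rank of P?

3

Row reduce to echelon form.
R2 ← R2 − (2)·R1: [0, 2, -3, 5, -3]
R3 ← R3 + (9/2)·R1: [0, -19, 24, -40, 75/2]
R3 ← R3 + (19/2)·R2: [0, 0, -9/2, 15/2, 9]
Echelon form has 3 nonzero rows, so rank(P) = 3.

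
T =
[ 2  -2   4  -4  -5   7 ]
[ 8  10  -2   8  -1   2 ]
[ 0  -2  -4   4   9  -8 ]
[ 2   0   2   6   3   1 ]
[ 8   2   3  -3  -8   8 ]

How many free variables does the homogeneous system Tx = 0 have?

Row reduce to echelon form.
R2 ← R2 − (4)·R1: [0, 18, -18, 24, 19, -26]
R4 ← R4 − R1: [0, 2, -2, 10, 8, -6]
R5 ← R5 − (4)·R1: [0, 10, -13, 13, 12, -20]
R3 ← R3 + (1/9)·R2: [0, 0, -6, 20/3, 100/9, -98/9]
R4 ← R4 − (1/9)·R2: [0, 0, 0, 22/3, 53/9, -28/9]
R5 ← R5 − (5/9)·R2: [0, 0, -3, -1/3, 13/9, -50/9]
R5 ← R5 − (1/2)·R3: [0, 0, 0, -11/3, -37/9, -1/9]
R5 ← R5 + (1/2)·R4: [0, 0, 0, 0, -7/6, -5/3]
5 nonzero rows, so rank(T) = 5.
T has 6 columns; by rank–nullity, nullity = 6 − 5 = 1.

1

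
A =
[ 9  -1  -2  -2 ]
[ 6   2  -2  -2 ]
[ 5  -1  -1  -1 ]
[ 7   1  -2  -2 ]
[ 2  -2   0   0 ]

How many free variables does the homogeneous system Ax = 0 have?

Row reduce to echelon form.
R2 ← R2 − (2/3)·R1: [0, 8/3, -2/3, -2/3]
R3 ← R3 − (5/9)·R1: [0, -4/9, 1/9, 1/9]
R4 ← R4 − (7/9)·R1: [0, 16/9, -4/9, -4/9]
R5 ← R5 − (2/9)·R1: [0, -16/9, 4/9, 4/9]
R3 ← R3 + (1/6)·R2: [0, 0, 0, 0]
R4 ← R4 − (2/3)·R2: [0, 0, 0, 0]
R5 ← R5 + (2/3)·R2: [0, 0, 0, 0]
2 nonzero rows, so rank(A) = 2.
A has 4 columns; by rank–nullity, nullity = 4 − 2 = 2.

2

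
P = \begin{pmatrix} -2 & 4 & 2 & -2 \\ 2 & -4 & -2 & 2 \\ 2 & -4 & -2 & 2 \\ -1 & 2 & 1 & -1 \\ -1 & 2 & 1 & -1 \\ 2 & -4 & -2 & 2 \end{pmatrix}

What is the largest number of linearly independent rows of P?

Row reduce to echelon form.
R2 ← R2 + R1: [0, 0, 0, 0]
R3 ← R3 + R1: [0, 0, 0, 0]
R4 ← R4 − (1/2)·R1: [0, 0, 0, 0]
R5 ← R5 − (1/2)·R1: [0, 0, 0, 0]
R6 ← R6 + R1: [0, 0, 0, 0]
Echelon form has 1 nonzero row, so rank(P) = 1.
The rank gives the maximum number of linearly independent rows: 1.

1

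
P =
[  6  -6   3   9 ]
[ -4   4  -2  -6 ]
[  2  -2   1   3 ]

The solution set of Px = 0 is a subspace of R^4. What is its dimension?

3

Row reduce to echelon form.
R2 ← R2 + (2/3)·R1: [0, 0, 0, 0]
R3 ← R3 − (1/3)·R1: [0, 0, 0, 0]
1 nonzero row, so rank(P) = 1.
P has 4 columns; by rank–nullity, nullity = 4 − 1 = 3.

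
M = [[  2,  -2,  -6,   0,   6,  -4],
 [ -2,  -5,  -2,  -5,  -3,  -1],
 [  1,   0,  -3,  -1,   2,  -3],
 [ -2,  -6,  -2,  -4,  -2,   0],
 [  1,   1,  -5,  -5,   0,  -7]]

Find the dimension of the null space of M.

Row reduce to echelon form.
R2 ← R2 + R1: [0, -7, -8, -5, 3, -5]
R3 ← R3 − (1/2)·R1: [0, 1, 0, -1, -1, -1]
R4 ← R4 + R1: [0, -8, -8, -4, 4, -4]
R5 ← R5 − (1/2)·R1: [0, 2, -2, -5, -3, -5]
R3 ← R3 + (1/7)·R2: [0, 0, -8/7, -12/7, -4/7, -12/7]
R4 ← R4 − (8/7)·R2: [0, 0, 8/7, 12/7, 4/7, 12/7]
R5 ← R5 + (2/7)·R2: [0, 0, -30/7, -45/7, -15/7, -45/7]
R4 ← R4 + R3: [0, 0, 0, 0, 0, 0]
R5 ← R5 − (15/4)·R3: [0, 0, 0, 0, 0, 0]
3 nonzero rows, so rank(M) = 3.
M has 6 columns; by rank–nullity, nullity = 6 − 3 = 3.

3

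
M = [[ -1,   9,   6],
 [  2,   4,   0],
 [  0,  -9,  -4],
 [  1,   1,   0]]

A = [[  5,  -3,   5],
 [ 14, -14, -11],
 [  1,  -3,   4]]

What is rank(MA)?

3

First compute MA:
[[127, -141, -80],
 [ 66, -62, -34],
 [-130, 138,  83],
 [ 19, -17,  -6]]
Now row reduce the product.
R2 ← R2 − (66/127)·R1: [0, 1432/127, 962/127]
R3 ← R3 + (130/127)·R1: [0, -804/127, 141/127]
R4 ← R4 − (19/127)·R1: [0, 520/127, 758/127]
R3 ← R3 + (201/358)·R2: [0, 0, 960/179]
R4 ← R4 − (65/179)·R2: [0, 0, 576/179]
R4 ← R4 − (3/5)·R3: [0, 0, 0]
3 nonzero rows, so rank(MA) = 3.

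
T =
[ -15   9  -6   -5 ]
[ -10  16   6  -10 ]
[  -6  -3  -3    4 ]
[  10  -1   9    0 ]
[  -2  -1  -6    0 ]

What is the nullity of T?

Row reduce to echelon form.
R2 ← R2 − (2/3)·R1: [0, 10, 10, -20/3]
R3 ← R3 − (2/5)·R1: [0, -33/5, -3/5, 6]
R4 ← R4 + (2/3)·R1: [0, 5, 5, -10/3]
R5 ← R5 − (2/15)·R1: [0, -11/5, -26/5, 2/3]
R3 ← R3 + (33/50)·R2: [0, 0, 6, 8/5]
R4 ← R4 − (1/2)·R2: [0, 0, 0, 0]
R5 ← R5 + (11/50)·R2: [0, 0, -3, -4/5]
R5 ← R5 + (1/2)·R3: [0, 0, 0, 0]
3 nonzero rows, so rank(T) = 3.
T has 4 columns; by rank–nullity, nullity = 4 − 3 = 1.

1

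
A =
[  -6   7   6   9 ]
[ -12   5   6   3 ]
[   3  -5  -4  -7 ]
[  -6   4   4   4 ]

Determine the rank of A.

Row reduce to echelon form.
R2 ← R2 − (2)·R1: [0, -9, -6, -15]
R3 ← R3 + (1/2)·R1: [0, -3/2, -1, -5/2]
R4 ← R4 − R1: [0, -3, -2, -5]
R3 ← R3 − (1/6)·R2: [0, 0, 0, 0]
R4 ← R4 − (1/3)·R2: [0, 0, 0, 0]
Echelon form has 2 nonzero rows, so rank(A) = 2.

2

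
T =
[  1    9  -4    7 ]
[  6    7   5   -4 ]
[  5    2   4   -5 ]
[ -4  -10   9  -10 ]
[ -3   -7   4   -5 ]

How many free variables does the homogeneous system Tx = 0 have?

1

Row reduce to echelon form.
R2 ← R2 − (6)·R1: [0, -47, 29, -46]
R3 ← R3 − (5)·R1: [0, -43, 24, -40]
R4 ← R4 + (4)·R1: [0, 26, -7, 18]
R5 ← R5 + (3)·R1: [0, 20, -8, 16]
R3 ← R3 − (43/47)·R2: [0, 0, -119/47, 98/47]
R4 ← R4 + (26/47)·R2: [0, 0, 425/47, -350/47]
R5 ← R5 + (20/47)·R2: [0, 0, 204/47, -168/47]
R4 ← R4 + (25/7)·R3: [0, 0, 0, 0]
R5 ← R5 + (12/7)·R3: [0, 0, 0, 0]
3 nonzero rows, so rank(T) = 3.
T has 4 columns; by rank–nullity, nullity = 4 − 3 = 1.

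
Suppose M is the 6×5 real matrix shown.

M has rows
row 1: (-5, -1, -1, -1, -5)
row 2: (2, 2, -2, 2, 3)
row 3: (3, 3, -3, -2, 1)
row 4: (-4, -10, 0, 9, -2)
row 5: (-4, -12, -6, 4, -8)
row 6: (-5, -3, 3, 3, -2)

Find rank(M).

5

Row reduce to echelon form.
R2 ← R2 + (2/5)·R1: [0, 8/5, -12/5, 8/5, 1]
R3 ← R3 + (3/5)·R1: [0, 12/5, -18/5, -13/5, -2]
R4 ← R4 − (4/5)·R1: [0, -46/5, 4/5, 49/5, 2]
R5 ← R5 − (4/5)·R1: [0, -56/5, -26/5, 24/5, -4]
R6 ← R6 − R1: [0, -2, 4, 4, 3]
R3 ← R3 − (3/2)·R2: [0, 0, 0, -5, -7/2]
R4 ← R4 + (23/4)·R2: [0, 0, -13, 19, 31/4]
R5 ← R5 + (7)·R2: [0, 0, -22, 16, 3]
R6 ← R6 + (5/4)·R2: [0, 0, 1, 6, 17/4]
Swap R3 ↔ R4
R5 ← R5 − (22/13)·R3: [0, 0, 0, -210/13, -263/26]
R6 ← R6 + (1/13)·R3: [0, 0, 0, 97/13, 63/13]
R5 ← R5 − (42/13)·R4: [0, 0, 0, 0, 31/26]
R6 ← R6 + (97/65)·R4: [0, 0, 0, 0, -49/130]
R6 ← R6 + (49/155)·R5: [0, 0, 0, 0, 0]
Echelon form has 5 nonzero rows, so rank(M) = 5.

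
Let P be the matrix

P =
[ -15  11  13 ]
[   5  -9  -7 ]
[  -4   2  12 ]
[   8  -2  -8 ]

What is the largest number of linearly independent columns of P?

3

Row reduce to echelon form.
R2 ← R2 + (1/3)·R1: [0, -16/3, -8/3]
R3 ← R3 − (4/15)·R1: [0, -14/15, 128/15]
R4 ← R4 + (8/15)·R1: [0, 58/15, -16/15]
R3 ← R3 − (7/40)·R2: [0, 0, 9]
R4 ← R4 + (29/40)·R2: [0, 0, -3]
R4 ← R4 + (1/3)·R3: [0, 0, 0]
Echelon form has 3 nonzero rows, so rank(P) = 3.
The rank gives the maximum number of linearly independent columns: 3.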